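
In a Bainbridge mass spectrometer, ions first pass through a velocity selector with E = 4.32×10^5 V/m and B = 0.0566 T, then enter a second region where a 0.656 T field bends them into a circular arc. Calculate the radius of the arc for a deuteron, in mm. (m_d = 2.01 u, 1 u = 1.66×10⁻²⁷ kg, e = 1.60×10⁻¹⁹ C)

The selector passes v = E/B = 4.32×10^5/0.0566 = 7.63×10^6 m/s.
In the deflection region, r = mv/(qB₂) = (3.34×10^-27)(7.63×10^6) / [(1×1.60×10^-19)(0.656)] = 0.243 m.

r ≈ 243 mm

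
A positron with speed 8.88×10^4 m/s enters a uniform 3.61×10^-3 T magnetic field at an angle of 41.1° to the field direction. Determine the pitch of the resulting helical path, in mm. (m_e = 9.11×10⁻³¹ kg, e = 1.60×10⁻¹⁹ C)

The velocity component along B is v∥ = v cos41.1° = 6.69×10^4 m/s.
The cyclotron period T = 2πm/(qB) = 9.91×10^-9 s is set by m, q, B alone.
Pitch = v∥·T = (6.69×10^4)(9.91×10^-9) = 6.63×10^-4 m.

pitch ≈ 0.663 mm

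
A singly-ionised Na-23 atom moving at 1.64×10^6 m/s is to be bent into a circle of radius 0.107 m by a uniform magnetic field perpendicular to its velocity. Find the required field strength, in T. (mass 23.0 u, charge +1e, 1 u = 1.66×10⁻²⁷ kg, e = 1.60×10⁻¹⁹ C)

qvB = mv²/r gives B = mv/(qr).
B = (3.82×10^-26)(1.64×10^6) / [(1×1.60×10^-19)(0.107)] = 3.66 T.

B ≈ 3.66 T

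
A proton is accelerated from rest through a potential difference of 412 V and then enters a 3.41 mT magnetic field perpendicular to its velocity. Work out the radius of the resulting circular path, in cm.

The kinetic energy gained is K = qV = (1×1.60×10^-19)(412) = 6.59×10^-17 J.
v = √(2K/m) = 2.81×10^5 m/s.
r = mv/(qB) = (1.67×10^-27)(2.81×10^5) / [(1×1.60×10^-19)(3.41×10^-3)] = 0.860 m.

r ≈ 86.0 cm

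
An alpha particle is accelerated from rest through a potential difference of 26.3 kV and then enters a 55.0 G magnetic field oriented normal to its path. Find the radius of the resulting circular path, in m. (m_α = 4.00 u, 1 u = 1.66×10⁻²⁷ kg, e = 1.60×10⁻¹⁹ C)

The kinetic energy gained is K = qV = (2×1.60×10^-19)(2.63×10^4) = 8.42×10^-15 J.
v = √(2K/m) = 1.59×10^6 m/s.
r = mv/(qB) = (6.64×10^-27)(1.59×10^6) / [(2×1.60×10^-19)(5.50×10^-3)] = 6.01 m.

r ≈ 6.01 m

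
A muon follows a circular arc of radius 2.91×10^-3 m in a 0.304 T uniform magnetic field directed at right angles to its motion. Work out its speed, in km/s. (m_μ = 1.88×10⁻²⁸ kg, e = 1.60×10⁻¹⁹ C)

v ≈ 753 km/s

From qvB = mv²/r, v = qBr/m.
v = (1×1.60×10^-19)(0.304)(2.91×10^-3) / (1.88×10^-28) = 7.53×10^5 m/s.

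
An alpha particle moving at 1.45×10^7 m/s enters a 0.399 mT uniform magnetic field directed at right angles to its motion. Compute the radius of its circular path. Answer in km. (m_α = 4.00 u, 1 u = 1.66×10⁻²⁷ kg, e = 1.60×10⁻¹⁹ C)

The magnetic force provides the centripetal force: qvB = mv²/r, so r = mv/(qB).
r = (6.64×10^-27 kg)(1.45×10^7 m/s) / [(2×1.60×10^-19 C)(3.99×10^-4 T)] = 754 m.

r ≈ 0.754 km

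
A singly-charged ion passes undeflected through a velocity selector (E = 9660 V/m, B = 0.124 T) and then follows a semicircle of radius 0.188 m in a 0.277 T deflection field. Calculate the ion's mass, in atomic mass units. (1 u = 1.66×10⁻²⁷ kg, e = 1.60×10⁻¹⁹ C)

m ≈ 64.4 u

v = E/B₁ = 7.79×10^4 m/s.
From r = mv/(qB₂), m = qB₂r/v = (1×1.60×10^-19)(0.277)(0.188) / (7.79×10^4) = 1.07×10^-25 kg.
In atomic mass units: m = 1.07×10^-25 / 1.66×10^-27 = 64.4 u.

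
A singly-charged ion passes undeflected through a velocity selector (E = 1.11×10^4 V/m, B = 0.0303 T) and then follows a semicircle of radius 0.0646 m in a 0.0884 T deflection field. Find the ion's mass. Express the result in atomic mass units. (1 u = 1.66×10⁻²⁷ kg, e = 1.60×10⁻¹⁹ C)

v = E/B₁ = 3.66×10^5 m/s.
From r = mv/(qB₂), m = qB₂r/v = (1×1.60×10^-19)(0.0884)(0.0646) / (3.66×10^5) = 2.49×10^-27 kg.
In atomic mass units: m = 2.49×10^-27 / 1.66×10^-27 = 1.50 u.

m ≈ 1.50 u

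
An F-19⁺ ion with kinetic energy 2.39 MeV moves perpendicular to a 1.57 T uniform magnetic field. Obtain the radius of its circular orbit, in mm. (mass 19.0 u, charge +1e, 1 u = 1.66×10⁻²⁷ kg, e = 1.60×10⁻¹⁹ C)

Convert the energy: K = 2.39 MeV = 3.82×10^-13 J.
v = √(2K/m) = √(2·3.82×10^-13/3.15×10^-26) = 4.92×10^6 m/s.
r = mv/(qB) = (3.15×10^-26)(4.92×10^6) / [(1×1.60×10^-19)(1.57)] = 0.618 m.

r ≈ 618 mm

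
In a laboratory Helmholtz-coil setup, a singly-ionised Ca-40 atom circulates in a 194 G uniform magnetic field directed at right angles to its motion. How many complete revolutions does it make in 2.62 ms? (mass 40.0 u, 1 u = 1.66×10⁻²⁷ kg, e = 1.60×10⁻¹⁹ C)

T = 2πm/(qB) = 2π(6.64×10^-26) / [(1×1.60×10^-19)(0.0194)] = 1.3441×10^-4 s.
N = t/T = 2.62×10^-3 / 1.3441×10^-4 ≈ 19.49, so 19 complete revolutions.

N = 19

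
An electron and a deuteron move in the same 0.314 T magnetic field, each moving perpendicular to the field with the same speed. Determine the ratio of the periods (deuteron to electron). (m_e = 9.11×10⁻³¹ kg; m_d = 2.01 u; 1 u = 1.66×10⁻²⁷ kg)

T = 2πm/(qB) is independent of speed, so T₂/T₁ = (m₂/q₂)/(m₁/q₁).
T_{deuteron}/T_{electron} = (3.34×10^-27/1e) / (9.11×10^-31/1e) = 3660.

ratio ≈ 3660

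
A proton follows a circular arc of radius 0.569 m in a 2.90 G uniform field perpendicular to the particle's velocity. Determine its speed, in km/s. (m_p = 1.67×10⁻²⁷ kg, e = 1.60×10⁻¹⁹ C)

v ≈ 15.8 km/s

From qvB = mv²/r, v = qBr/m.
v = (1×1.60×10^-19)(2.90×10^-4)(0.569) / (1.67×10^-27) = 1.58×10^4 m/s.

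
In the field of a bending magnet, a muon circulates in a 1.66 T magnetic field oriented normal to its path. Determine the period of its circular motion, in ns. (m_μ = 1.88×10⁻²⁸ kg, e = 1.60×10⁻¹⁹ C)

T ≈ 4.45 ns

The cyclotron period is independent of speed: T = 2πm/(qB).
T = 2π(1.88×10^-28) / [(1×1.60×10^-19)(1.66)] = 4.45×10^-9 s.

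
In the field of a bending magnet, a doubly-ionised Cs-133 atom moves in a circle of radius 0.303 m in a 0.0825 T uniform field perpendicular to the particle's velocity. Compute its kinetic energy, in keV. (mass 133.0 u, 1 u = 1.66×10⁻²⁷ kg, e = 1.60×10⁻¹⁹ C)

v = qBr/m = (2×1.60×10^-19)(0.0825)(0.303) / (2.21×10^-25) = 3.62×10^4 m/s.
K = ½mv² = 0.5·(2.21×10^-25)·(3.62×10^4)² = 1.45×10^-16 J = 0.906 keV.

K ≈ 0.906 keV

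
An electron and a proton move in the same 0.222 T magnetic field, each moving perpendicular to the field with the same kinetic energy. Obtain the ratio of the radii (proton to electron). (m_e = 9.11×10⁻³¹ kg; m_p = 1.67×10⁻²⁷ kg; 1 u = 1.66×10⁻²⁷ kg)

r = √(2mK)/(qB) ⇒ at equal K, r ∝ √m/q.
r_{proton}/r_{electron} = 42.8.

ratio ≈ 42.8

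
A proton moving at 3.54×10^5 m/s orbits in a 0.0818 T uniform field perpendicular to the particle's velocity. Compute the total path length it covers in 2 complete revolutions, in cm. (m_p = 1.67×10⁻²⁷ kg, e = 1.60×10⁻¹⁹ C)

L ≈ 56.8 cm

r = mv/(qB) = 0.0452 m, so one revolution covers 2πr = 0.284 m.
In 2 revolutions: L = 2·2πr = 0.568 m.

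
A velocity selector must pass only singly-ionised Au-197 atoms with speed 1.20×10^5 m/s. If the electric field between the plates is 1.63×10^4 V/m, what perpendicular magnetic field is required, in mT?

B ≈ 136 mT

qE = qvB ⇒ B = E/v = (1.63×10^4) / (1.20×10^5) = 0.136 T.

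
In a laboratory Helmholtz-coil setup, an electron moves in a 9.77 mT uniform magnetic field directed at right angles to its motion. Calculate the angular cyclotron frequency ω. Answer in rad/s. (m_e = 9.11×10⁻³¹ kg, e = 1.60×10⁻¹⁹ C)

ω ≈ 1.72×10^9 rad/s

ω = qB/m = (1×1.60×10^-19)(9.77×10^-3) / (9.11×10^-31) = 1.72×10^9 rad/s.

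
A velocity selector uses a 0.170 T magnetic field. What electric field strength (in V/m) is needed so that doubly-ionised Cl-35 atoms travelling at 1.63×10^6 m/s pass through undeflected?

E ≈ 2.77×10^5 V/m

qE = qvB ⇒ E = vB = (1.63×10^6)(0.170) = 2.77×10^5 V/m.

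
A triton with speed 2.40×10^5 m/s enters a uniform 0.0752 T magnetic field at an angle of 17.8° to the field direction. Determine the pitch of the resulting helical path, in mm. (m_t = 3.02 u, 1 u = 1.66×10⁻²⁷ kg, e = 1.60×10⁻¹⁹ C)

The velocity component along B is v∥ = v cos17.8° = 2.29×10^5 m/s.
The cyclotron period T = 2πm/(qB) = 2.62×10^-6 s is set by m, q, B alone.
Pitch = v∥·T = (2.29×10^5)(2.62×10^-6) = 0.598 m.

pitch ≈ 598 mm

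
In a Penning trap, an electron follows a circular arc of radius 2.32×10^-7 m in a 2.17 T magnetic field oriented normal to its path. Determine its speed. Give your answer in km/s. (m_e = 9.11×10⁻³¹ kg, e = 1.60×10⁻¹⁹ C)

v ≈ 88.4 km/s

From qvB = mv²/r, v = qBr/m.
v = (1×1.60×10^-19)(2.17)(2.32×10^-7) / (9.11×10^-31) = 8.84×10^4 m/s.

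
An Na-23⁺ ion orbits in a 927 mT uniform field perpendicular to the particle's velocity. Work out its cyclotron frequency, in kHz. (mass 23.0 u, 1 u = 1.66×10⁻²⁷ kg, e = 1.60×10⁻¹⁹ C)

f ≈ 618 kHz

f = qB/(2πm) = (1×1.60×10^-19)(0.927) / [2π(3.82×10^-26)] = 6.18×10^5 Hz.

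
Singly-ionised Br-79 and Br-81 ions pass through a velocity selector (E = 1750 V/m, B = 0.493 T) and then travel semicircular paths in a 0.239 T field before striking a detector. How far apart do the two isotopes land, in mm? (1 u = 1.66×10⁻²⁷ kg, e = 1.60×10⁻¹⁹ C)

Both emerge at v = E/B₁ = 3550 m/s.
r = mv/(qB₂), so r₁ = 0.012173 m and r₂ = 0.012481 m, giving Δr = 3.08×10^-4 m.
After a semicircle each ion lands a diameter 2r from the entry slit, so the separation is 2Δr = 6.16×10^-4 m.

Δd ≈ 0.616 mm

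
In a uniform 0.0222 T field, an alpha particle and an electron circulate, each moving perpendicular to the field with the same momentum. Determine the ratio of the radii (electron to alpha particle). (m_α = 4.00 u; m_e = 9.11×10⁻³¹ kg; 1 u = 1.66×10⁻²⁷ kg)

r = p/(qB) ⇒ at equal p, r ∝ 1/q.
r_{electron}/r_{alpha particle} = 2.00.

ratio ≈ 2.00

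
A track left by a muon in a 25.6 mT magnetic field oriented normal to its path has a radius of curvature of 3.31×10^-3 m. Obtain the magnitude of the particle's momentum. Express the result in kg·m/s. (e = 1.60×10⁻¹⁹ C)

Since qvB = mv²/r, the momentum p = mv = qBr.
p = (1×1.60×10^-19)(0.0256)(3.31×10^-3) = 1.36×10^-23 kg·m/s.

p ≈ 1.36×10^-23 kg·m/s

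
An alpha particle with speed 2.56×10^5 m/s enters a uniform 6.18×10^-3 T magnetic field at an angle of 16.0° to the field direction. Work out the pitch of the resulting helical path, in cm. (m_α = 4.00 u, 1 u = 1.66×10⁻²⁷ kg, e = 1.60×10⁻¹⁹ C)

pitch ≈ 519 cm

The velocity component along B is v∥ = v cos16.0° = 2.46×10^5 m/s.
The cyclotron period T = 2πm/(qB) = 2.11×10^-5 s is set by m, q, B alone.
Pitch = v∥·T = (2.46×10^5)(2.11×10^-5) = 5.19 m.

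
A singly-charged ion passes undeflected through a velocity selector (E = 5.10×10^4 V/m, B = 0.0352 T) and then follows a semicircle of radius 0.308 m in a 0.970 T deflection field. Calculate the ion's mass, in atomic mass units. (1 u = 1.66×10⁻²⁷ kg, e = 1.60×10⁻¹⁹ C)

m ≈ 19.9 u

v = E/B₁ = 1.45×10^6 m/s.
From r = mv/(qB₂), m = qB₂r/v = (1×1.60×10^-19)(0.970)(0.308) / (1.45×10^6) = 3.30×10^-26 kg.
In atomic mass units: m = 3.30×10^-26 / 1.66×10^-27 = 19.9 u.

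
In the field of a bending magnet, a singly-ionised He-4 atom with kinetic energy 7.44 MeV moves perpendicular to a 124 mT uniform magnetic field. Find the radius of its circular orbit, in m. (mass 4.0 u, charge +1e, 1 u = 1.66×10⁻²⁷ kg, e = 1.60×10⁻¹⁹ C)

r ≈ 6.34 m

Convert the energy: K = 7.44 MeV = 1.19×10^-12 J.
v = √(2K/m) = √(2·1.19×10^-12/6.64×10^-27) = 1.89×10^7 m/s.
r = mv/(qB) = (6.64×10^-27)(1.89×10^7) / [(1×1.60×10^-19)(0.124)] = 6.34 m.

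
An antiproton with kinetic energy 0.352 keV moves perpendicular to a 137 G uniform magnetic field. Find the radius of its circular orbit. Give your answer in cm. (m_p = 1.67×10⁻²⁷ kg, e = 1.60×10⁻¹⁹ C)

Convert the energy: K = 0.352 keV = 5.63×10^-17 J.
v = √(2K/m) = √(2·5.63×10^-17/1.67×10^-27) = 2.60×10^5 m/s.
r = mv/(qB) = (1.67×10^-27)(2.60×10^5) / [(1×1.60×10^-19)(0.0137)] = 0.198 m.

r ≈ 19.8 cm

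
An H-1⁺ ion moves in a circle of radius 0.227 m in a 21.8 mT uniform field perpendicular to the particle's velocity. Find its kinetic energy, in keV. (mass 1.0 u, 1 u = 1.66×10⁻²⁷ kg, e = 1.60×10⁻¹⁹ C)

K ≈ 1.18 keV

v = qBr/m = (1×1.60×10^-19)(0.0218)(0.227) / (1.66×10^-27) = 4.77×10^5 m/s.
K = ½mv² = 0.5·(1.66×10^-27)·(4.77×10^5)² = 1.89×10^-16 J = 1.18 keV.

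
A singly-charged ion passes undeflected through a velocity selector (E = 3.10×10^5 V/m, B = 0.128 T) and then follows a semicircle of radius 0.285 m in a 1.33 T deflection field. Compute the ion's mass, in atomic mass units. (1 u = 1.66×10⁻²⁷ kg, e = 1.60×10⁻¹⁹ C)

m ≈ 15.1 u

v = E/B₁ = 2.42×10^6 m/s.
From r = mv/(qB₂), m = qB₂r/v = (1×1.60×10^-19)(1.33)(0.285) / (2.42×10^6) = 2.50×10^-26 kg.
In atomic mass units: m = 2.50×10^-26 / 1.66×10^-27 = 15.1 u.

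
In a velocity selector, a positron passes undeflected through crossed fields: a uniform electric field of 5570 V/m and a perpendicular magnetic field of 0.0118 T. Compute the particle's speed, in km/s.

v ≈ 472 km/s

For zero net force, qE = qvB, so v = E/B.
v = (5570) / (0.0118) = 4.72×10^5 m/s.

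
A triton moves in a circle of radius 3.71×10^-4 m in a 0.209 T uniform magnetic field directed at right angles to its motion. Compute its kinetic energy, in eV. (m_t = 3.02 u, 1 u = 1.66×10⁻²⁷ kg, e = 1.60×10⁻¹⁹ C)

v = qBr/m = (1×1.60×10^-19)(0.209)(3.71×10^-4) / (5.01×10^-27) = 2470 m/s.
K = ½mv² = 0.5·(5.01×10^-27)·(2470)² = 1.54×10^-20 J = 0.0959 eV.

K ≈ 0.0959 eV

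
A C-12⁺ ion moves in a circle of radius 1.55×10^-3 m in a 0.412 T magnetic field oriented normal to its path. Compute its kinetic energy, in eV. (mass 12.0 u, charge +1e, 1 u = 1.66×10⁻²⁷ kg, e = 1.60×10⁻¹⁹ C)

K ≈ 1.64 eV

v = qBr/m = (1×1.60×10^-19)(0.412)(1.55×10^-3) / (1.99×10^-26) = 5130 m/s.
K = ½mv² = 0.5·(1.99×10^-26)·(5130)² = 2.62×10^-19 J = 1.64 eV.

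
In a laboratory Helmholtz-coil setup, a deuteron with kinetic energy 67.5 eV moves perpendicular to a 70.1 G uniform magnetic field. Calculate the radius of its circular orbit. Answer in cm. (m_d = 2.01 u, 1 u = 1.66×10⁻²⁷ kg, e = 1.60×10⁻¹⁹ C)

Convert the energy: K = 67.5 eV = 1.08×10^-17 J.
v = √(2K/m) = √(2·1.08×10^-17/3.34×10^-27) = 8.05×10^4 m/s.
r = mv/(qB) = (3.34×10^-27)(8.05×10^4) / [(1×1.60×10^-19)(7.01×10^-3)] = 0.239 m.

r ≈ 23.9 cm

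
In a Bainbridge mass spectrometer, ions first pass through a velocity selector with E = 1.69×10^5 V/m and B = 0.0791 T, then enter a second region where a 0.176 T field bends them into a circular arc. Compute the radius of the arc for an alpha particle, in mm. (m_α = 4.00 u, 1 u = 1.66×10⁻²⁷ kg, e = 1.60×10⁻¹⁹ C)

r ≈ 252 mm

The selector passes v = E/B = 1.69×10^5/0.0791 = 2.14×10^6 m/s.
In the deflection region, r = mv/(qB₂) = (6.64×10^-27)(2.14×10^6) / [(2×1.60×10^-19)(0.176)] = 0.252 m.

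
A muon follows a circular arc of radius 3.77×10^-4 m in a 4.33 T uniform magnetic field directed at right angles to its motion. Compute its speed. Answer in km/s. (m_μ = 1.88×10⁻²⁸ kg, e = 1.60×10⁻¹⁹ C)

v ≈ 1390 km/s

From qvB = mv²/r, v = qBr/m.
v = (1×1.60×10^-19)(4.33)(3.77×10^-4) / (1.88×10^-28) = 1.39×10^6 m/s.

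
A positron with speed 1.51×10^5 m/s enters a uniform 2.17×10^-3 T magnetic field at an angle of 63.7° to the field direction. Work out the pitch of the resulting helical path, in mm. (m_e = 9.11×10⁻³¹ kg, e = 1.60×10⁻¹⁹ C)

pitch ≈ 1.10 mm

The velocity component along B is v∥ = v cos63.7° = 6.69×10^4 m/s.
The cyclotron period T = 2πm/(qB) = 1.65×10^-8 s is set by m, q, B alone.
Pitch = v∥·T = (6.69×10^4)(1.65×10^-8) = 1.10×10^-3 m.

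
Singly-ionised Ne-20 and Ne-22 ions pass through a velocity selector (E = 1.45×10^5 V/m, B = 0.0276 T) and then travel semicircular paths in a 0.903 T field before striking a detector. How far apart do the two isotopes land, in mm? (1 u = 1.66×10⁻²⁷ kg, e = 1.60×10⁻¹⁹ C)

Δd ≈ 241 mm

Both emerge at v = E/B₁ = 5.25×10^6 m/s.
r = mv/(qB₂), so r₁ = 1.207 m and r₂ = 1.328 m, giving Δr = 0.121 m.
After a semicircle each ion lands a diameter 2r from the entry slit, so the separation is 2Δr = 0.241 m.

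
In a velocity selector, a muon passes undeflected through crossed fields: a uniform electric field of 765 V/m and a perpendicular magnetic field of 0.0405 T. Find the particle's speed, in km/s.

For zero net force, qE = qvB, so v = E/B.
v = (765) / (0.0405) = 1.89×10^4 m/s.

v ≈ 18.9 km/s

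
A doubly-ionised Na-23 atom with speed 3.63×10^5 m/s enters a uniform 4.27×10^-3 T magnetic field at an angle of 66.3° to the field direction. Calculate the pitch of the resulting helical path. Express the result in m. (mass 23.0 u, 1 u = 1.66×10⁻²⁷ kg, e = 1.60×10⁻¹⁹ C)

The velocity component along B is v∥ = v cos66.3° = 1.46×10^5 m/s.
The cyclotron period T = 2πm/(qB) = 1.76×10^-4 s is set by m, q, B alone.
Pitch = v∥·T = (1.46×10^5)(1.76×10^-4) = 25.6 m.

pitch ≈ 25.6 m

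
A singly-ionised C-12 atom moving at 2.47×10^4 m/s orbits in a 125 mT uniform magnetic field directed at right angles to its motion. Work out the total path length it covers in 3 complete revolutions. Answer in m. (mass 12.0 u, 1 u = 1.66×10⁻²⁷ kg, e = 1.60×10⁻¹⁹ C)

L ≈ 0.464 m

r = mv/(qB) = 0.0246 m, so one revolution covers 2πr = 0.155 m.
In 3 revolutions: L = 3·2πr = 0.464 m.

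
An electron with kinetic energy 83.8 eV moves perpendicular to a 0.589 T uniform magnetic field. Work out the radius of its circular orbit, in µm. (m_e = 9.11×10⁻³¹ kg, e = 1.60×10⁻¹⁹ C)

Convert the energy: K = 83.8 eV = 1.34×10^-17 J.
v = √(2K/m) = √(2·1.34×10^-17/9.11×10^-31) = 5.43×10^6 m/s.
r = mv/(qB) = (9.11×10^-31)(5.43×10^6) / [(1×1.60×10^-19)(0.589)] = 5.24×10^-5 m.

r ≈ 52.4 µm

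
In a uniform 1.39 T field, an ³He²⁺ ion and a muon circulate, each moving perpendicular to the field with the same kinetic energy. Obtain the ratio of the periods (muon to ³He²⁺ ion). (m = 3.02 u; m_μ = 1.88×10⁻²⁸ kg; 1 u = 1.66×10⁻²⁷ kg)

T = 2πm/(qB) is independent of speed, so T₂/T₁ = (m₂/q₂)/(m₁/q₁).
T_{muon}/T_{³He²⁺ ion} = (1.88×10^-28/1e) / (5.01×10^-27/2e) = 0.0750.

ratio ≈ 0.0750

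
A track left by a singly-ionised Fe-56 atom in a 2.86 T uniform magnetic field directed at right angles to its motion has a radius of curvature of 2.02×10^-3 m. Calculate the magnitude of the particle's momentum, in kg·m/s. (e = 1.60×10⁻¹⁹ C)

Since qvB = mv²/r, the momentum p = mv = qBr.
p = (1×1.60×10^-19)(2.86)(2.02×10^-3) = 9.24×10^-22 kg·m/s.

p ≈ 9.24×10^-22 kg·m/s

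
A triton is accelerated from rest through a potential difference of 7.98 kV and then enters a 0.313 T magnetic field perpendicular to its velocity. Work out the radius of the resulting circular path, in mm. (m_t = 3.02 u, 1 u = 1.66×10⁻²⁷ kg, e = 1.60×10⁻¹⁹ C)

The kinetic energy gained is K = qV = (1×1.60×10^-19)(7980) = 1.28×10^-15 J.
v = √(2K/m) = 7.14×10^5 m/s.
r = mv/(qB) = (5.01×10^-27)(7.14×10^5) / [(1×1.60×10^-19)(0.313)] = 0.0714 m.

r ≈ 71.4 mm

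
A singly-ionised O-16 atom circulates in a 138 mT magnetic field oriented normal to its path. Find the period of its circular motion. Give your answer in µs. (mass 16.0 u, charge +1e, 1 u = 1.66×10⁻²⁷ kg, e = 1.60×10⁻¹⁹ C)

T ≈ 7.56 µs

The cyclotron period is independent of speed: T = 2πm/(qB).
T = 2π(2.66×10^-26) / [(1×1.60×10^-19)(0.138)] = 7.56×10^-6 s.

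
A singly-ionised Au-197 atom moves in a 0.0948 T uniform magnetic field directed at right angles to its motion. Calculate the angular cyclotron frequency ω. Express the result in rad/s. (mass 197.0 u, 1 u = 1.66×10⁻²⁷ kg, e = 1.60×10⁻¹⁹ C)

ω ≈ 4.64×10^4 rad/s

ω = qB/m = (1×1.60×10^-19)(0.0948) / (3.27×10^-25) = 4.64×10^4 rad/s.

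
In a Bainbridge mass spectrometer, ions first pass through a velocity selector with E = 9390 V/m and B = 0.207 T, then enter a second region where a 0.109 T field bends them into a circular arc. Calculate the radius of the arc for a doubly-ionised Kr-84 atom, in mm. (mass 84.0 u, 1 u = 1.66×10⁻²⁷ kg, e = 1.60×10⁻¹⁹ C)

r ≈ 181 mm

The selector passes v = E/B = 9390/0.207 = 4.54×10^4 m/s.
In the deflection region, r = mv/(qB₂) = (1.39×10^-25)(4.54×10^4) / [(2×1.60×10^-19)(0.109)] = 0.181 m.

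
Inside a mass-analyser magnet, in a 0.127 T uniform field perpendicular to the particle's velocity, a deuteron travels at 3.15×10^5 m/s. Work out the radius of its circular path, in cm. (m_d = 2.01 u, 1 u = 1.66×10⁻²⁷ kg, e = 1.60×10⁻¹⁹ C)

r ≈ 5.17 cm

The magnetic force provides the centripetal force: qvB = mv²/r, so r = mv/(qB).
r = (3.34×10^-27 kg)(3.15×10^5 m/s) / [(1×1.60×10^-19 C)(0.127 T)] = 0.0517 m.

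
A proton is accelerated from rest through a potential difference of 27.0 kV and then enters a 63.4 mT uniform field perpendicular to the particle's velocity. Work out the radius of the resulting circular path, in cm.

The kinetic energy gained is K = qV = (1×1.60×10^-19)(2.70×10^4) = 4.32×10^-15 J.
v = √(2K/m) = 2.27×10^6 m/s.
r = mv/(qB) = (1.67×10^-27)(2.27×10^6) / [(1×1.60×10^-19)(0.0634)] = 0.374 m.

r ≈ 37.4 cm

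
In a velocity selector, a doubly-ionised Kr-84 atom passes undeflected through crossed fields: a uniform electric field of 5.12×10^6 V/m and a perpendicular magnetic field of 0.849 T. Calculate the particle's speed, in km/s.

v ≈ 6030 km/s

For zero net force, qE = qvB, so v = E/B.
v = (5.12×10^6) / (0.849) = 6.03×10^6 m/s.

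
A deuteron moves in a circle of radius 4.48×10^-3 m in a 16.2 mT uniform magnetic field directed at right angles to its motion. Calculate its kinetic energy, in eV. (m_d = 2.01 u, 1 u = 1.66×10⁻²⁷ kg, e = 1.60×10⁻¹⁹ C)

v = qBr/m = (1×1.60×10^-19)(0.0162)(4.48×10^-3) / (3.34×10^-27) = 3480 m/s.
K = ½mv² = 0.5·(3.34×10^-27)·(3480)² = 2.02×10^-20 J = 0.126 eV.

K ≈ 0.126 eV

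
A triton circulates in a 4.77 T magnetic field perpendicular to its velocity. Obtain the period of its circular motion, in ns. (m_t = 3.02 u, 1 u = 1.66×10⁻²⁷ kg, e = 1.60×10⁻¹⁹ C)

T ≈ 41.3 ns

The cyclotron period is independent of speed: T = 2πm/(qB).
T = 2π(5.01×10^-27) / [(1×1.60×10^-19)(4.77)] = 4.13×10^-8 s.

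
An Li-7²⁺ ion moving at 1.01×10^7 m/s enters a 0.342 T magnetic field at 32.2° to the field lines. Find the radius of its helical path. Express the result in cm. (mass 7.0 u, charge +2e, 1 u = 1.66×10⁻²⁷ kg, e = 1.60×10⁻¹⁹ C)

Only the perpendicular component v⊥ = v sin32.2° = 5.38×10^6 m/s is bent by the field.
r = m v⊥ /(qB) = (1.16×10^-26)(5.38×10^6) / [(2×1.60×10^-19)(0.342)] = 0.571 m.

r ≈ 57.1 cm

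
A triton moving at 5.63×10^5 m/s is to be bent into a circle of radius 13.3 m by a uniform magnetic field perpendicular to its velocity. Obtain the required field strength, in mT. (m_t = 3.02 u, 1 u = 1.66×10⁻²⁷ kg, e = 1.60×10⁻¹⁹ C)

qvB = mv²/r gives B = mv/(qr).
B = (5.01×10^-27)(5.63×10^5) / [(1×1.60×10^-19)(13.3)] = 1.33×10^-3 T.

B ≈ 1.33 mT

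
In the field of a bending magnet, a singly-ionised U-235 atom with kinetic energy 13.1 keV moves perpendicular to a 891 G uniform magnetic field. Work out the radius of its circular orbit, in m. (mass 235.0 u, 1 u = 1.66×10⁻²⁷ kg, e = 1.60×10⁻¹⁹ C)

Convert the energy: K = 13.1 keV = 2.10×10^-15 J.
v = √(2K/m) = √(2·2.10×10^-15/3.90×10^-25) = 1.04×10^5 m/s.
r = mv/(qB) = (3.90×10^-25)(1.04×10^5) / [(1×1.60×10^-19)(0.0891)] = 2.84 m.

r ≈ 2.84 m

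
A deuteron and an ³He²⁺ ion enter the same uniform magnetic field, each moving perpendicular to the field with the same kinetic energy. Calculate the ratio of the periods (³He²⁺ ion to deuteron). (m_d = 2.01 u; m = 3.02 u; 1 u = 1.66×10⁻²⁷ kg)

T = 2πm/(qB) is independent of speed, so T₂/T₁ = (m₂/q₂)/(m₁/q₁).
T_{³He²⁺ ion}/T_{deuteron} = (5.01×10^-27/2e) / (3.34×10^-27/1e) = 0.751.

ratio ≈ 0.751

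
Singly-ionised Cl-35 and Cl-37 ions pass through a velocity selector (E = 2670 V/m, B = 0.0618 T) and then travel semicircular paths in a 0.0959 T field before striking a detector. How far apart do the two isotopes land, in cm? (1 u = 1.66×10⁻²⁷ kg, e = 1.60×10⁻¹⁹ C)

Both emerge at v = E/B₁ = 4.32×10^4 m/s.
r = mv/(qB₂), so r₁ = 0.16359 m and r₂ = 0.17294 m, giving Δr = 9.35×10^-3 m.
After a semicircle each ion lands a diameter 2r from the entry slit, so the separation is 2Δr = 0.0187 m.

Δd ≈ 1.87 cm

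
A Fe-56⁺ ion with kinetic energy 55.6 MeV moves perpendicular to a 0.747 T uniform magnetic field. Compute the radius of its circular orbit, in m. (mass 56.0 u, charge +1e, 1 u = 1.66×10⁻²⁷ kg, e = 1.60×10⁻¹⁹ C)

r ≈ 10.8 m

Convert the energy: K = 55.6 MeV = 8.90×10^-12 J.
v = √(2K/m) = √(2·8.90×10^-12/9.30×10^-26) = 1.38×10^7 m/s.
r = mv/(qB) = (9.30×10^-26)(1.38×10^7) / [(1×1.60×10^-19)(0.747)] = 10.8 m.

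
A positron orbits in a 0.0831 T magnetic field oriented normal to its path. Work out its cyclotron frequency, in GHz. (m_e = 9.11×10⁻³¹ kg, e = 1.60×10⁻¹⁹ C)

f = qB/(2πm) = (1×1.60×10^-19)(0.0831) / [2π(9.11×10^-31)] = 2.32×10^9 Hz.

f ≈ 2.32 GHz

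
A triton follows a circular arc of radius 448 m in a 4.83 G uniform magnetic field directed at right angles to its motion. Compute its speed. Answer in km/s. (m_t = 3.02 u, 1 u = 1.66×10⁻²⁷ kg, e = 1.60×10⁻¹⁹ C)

From qvB = mv²/r, v = qBr/m.
v = (1×1.60×10^-19)(4.83×10^-4)(448) / (5.01×10^-27) = 6.91×10^6 m/s.

v ≈ 6910 km/s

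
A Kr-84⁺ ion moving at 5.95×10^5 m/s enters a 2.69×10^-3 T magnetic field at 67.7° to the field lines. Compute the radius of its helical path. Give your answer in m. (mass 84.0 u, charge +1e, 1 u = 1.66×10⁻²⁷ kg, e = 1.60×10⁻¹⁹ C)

Only the perpendicular component v⊥ = v sin67.7° = 5.50×10^5 m/s is bent by the field.
r = m v⊥ /(qB) = (1.39×10^-25)(5.50×10^5) / [(1×1.60×10^-19)(2.69×10^-3)] = 178 m.

r ≈ 178 m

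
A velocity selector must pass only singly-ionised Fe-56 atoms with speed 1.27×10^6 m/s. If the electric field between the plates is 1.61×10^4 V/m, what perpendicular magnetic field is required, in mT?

B ≈ 12.7 mT

qE = qvB ⇒ B = E/v = (1.61×10^4) / (1.27×10^6) = 0.0127 T.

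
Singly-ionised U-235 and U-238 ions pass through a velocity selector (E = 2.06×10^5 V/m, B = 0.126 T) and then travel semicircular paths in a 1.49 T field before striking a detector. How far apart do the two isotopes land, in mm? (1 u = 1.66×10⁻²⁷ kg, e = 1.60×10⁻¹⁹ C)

Both emerge at v = E/B₁ = 1.63×10^6 m/s.
r = mv/(qB₂), so r₁ = 2.6753 m and r₂ = 2.7094 m, giving Δr = 0.0342 m.
After a semicircle each ion lands a diameter 2r from the entry slit, so the separation is 2Δr = 0.0683 m.

Δd ≈ 68.3 mm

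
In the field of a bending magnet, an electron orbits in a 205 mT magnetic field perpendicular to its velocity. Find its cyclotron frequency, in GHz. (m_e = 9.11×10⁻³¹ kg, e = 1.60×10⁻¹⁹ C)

f ≈ 5.73 GHz

f = qB/(2πm) = (1×1.60×10^-19)(0.205) / [2π(9.11×10^-31)] = 5.73×10^9 Hz.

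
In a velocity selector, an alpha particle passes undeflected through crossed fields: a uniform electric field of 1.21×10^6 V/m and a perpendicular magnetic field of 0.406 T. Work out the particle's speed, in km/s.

For zero net force, qE = qvB, so v = E/B.
v = (1.21×10^6) / (0.406) = 2.98×10^6 m/s.

v ≈ 2980 km/s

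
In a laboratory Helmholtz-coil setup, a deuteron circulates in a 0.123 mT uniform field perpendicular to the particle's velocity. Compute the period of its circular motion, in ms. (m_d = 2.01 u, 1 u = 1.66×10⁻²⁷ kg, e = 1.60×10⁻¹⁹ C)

The cyclotron period is independent of speed: T = 2πm/(qB).
T = 2π(3.34×10^-27) / [(1×1.60×10^-19)(1.23×10^-4)] = 1.07×10^-3 s.

T ≈ 1.07 ms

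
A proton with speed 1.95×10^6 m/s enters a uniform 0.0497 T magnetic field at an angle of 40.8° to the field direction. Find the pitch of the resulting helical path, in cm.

pitch ≈ 195 cm

The velocity component along B is v∥ = v cos40.8° = 1.48×10^6 m/s.
The cyclotron period T = 2πm/(qB) = 1.32×10^-6 s is set by m, q, B alone.
Pitch = v∥·T = (1.48×10^6)(1.32×10^-6) = 1.95 m.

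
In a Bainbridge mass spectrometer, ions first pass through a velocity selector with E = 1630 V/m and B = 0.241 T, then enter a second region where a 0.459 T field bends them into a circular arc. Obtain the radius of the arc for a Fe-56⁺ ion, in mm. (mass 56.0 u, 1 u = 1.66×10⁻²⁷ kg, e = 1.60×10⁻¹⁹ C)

The selector passes v = E/B = 1630/0.241 = 6760 m/s.
In the deflection region, r = mv/(qB₂) = (9.30×10^-26)(6760) / [(1×1.60×10^-19)(0.459)] = 8.56×10^-3 m.

r ≈ 8.56 mm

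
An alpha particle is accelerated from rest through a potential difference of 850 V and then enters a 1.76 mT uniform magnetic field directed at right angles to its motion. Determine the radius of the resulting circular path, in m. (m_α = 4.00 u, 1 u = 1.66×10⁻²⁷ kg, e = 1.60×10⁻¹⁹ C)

The kinetic energy gained is K = qV = (2×1.60×10^-19)(850) = 2.72×10^-16 J.
v = √(2K/m) = 2.86×10^5 m/s.
r = mv/(qB) = (6.64×10^-27)(2.86×10^5) / [(2×1.60×10^-19)(1.76×10^-3)] = 3.37 m.

r ≈ 3.37 m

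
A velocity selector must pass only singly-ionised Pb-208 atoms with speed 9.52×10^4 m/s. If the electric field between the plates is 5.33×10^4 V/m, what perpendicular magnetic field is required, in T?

qE = qvB ⇒ B = E/v = (5.33×10^4) / (9.52×10^4) = 0.560 T.

B ≈ 0.560 T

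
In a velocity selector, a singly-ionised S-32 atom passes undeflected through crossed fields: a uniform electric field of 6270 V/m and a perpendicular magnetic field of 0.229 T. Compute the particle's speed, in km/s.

For zero net force, qE = qvB, so v = E/B.
v = (6270) / (0.229) = 2.74×10^4 m/s.

v ≈ 27.4 km/s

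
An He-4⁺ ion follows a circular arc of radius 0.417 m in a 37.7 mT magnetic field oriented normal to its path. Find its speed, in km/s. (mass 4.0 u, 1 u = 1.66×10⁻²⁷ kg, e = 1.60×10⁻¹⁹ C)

From qvB = mv²/r, v = qBr/m.
v = (1×1.60×10^-19)(0.0377)(0.417) / (6.64×10^-27) = 3.79×10^5 m/s.

v ≈ 379 km/s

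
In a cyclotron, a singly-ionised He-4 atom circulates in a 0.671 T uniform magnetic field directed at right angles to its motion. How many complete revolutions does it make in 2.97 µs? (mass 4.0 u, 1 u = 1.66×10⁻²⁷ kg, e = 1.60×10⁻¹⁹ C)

N = 7

T = 2πm/(qB) = 2π(6.64×10^-27) / [(1×1.60×10^-19)(0.671)] = 3.8860×10^-7 s.
N = t/T = 2.97×10^-6 / 3.8860×10^-7 ≈ 7.64, so 7 complete revolutions.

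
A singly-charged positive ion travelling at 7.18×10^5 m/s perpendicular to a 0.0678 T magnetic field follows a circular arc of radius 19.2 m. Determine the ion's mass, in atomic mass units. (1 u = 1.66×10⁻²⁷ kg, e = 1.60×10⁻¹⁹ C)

m ≈ 175 u

qvB = mv²/r ⇒ m = qBr/v.
m = (1×1.60×10^-19)(0.0678)(19.2) / (7.18×10^5) = 2.90×10^-25 kg = 175 u.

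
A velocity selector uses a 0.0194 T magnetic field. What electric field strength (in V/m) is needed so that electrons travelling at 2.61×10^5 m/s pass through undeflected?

qE = qvB ⇒ E = vB = (2.61×10^5)(0.0194) = 5060 V/m.

E ≈ 5060 V/m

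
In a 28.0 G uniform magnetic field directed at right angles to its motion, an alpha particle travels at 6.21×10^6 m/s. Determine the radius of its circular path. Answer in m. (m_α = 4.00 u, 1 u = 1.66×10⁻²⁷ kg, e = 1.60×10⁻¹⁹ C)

The magnetic force provides the centripetal force: qvB = mv²/r, so r = mv/(qB).
r = (6.64×10^-27 kg)(6.21×10^6 m/s) / [(2×1.60×10^-19 C)(2.80×10^-3 T)] = 46.0 m.

r ≈ 46.0 m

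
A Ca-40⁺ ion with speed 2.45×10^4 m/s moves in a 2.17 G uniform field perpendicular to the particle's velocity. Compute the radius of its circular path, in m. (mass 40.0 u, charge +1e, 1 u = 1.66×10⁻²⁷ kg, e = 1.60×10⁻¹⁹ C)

r ≈ 46.9 m

The magnetic force provides the centripetal force: qvB = mv²/r, so r = mv/(qB).
r = (6.64×10^-26 kg)(2.45×10^4 m/s) / [(1×1.60×10^-19 C)(2.17×10^-4 T)] = 46.9 m.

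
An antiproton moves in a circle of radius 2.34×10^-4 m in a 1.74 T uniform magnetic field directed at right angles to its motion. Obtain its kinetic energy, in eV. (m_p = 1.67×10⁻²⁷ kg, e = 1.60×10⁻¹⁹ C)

v = qBr/m = (1×1.60×10^-19)(1.74)(2.34×10^-4) / (1.67×10^-27) = 3.90×10^4 m/s.
K = ½mv² = 0.5·(1.67×10^-27)·(3.90×10^4)² = 1.27×10^-18 J = 7.94 eV.

K ≈ 7.94 eV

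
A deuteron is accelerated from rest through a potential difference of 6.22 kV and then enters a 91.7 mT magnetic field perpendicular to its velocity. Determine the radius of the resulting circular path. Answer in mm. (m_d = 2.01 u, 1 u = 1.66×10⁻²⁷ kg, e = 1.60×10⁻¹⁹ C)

r ≈ 176 mm

The kinetic energy gained is K = qV = (1×1.60×10^-19)(6220) = 9.95×10^-16 J.
v = √(2K/m) = 7.72×10^5 m/s.
r = mv/(qB) = (3.34×10^-27)(7.72×10^5) / [(1×1.60×10^-19)(0.0917)] = 0.176 m.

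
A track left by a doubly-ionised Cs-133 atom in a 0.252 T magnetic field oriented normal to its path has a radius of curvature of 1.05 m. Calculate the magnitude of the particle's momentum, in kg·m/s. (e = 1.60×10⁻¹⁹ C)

p ≈ 8.47×10^-20 kg·m/s

Since qvB = mv²/r, the momentum p = mv = qBr.
p = (2×1.60×10^-19)(0.252)(1.05) = 8.47×10^-20 kg·m/s.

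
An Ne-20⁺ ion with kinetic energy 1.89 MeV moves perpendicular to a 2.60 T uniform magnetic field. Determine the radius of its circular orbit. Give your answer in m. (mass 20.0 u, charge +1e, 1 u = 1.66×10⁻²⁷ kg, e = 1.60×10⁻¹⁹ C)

r ≈ 0.341 m

Convert the energy: K = 1.89 MeV = 3.02×10^-13 J.
v = √(2K/m) = √(2·3.02×10^-13/3.32×10^-26) = 4.27×10^6 m/s.
r = mv/(qB) = (3.32×10^-26)(4.27×10^6) / [(1×1.60×10^-19)(2.60)] = 0.341 m.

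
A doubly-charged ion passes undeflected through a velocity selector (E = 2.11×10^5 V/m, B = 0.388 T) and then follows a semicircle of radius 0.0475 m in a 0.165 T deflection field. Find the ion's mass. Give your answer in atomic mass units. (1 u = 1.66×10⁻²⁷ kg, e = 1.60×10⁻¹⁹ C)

m ≈ 2.78 u

v = E/B₁ = 5.44×10^5 m/s.
From r = mv/(qB₂), m = qB₂r/v = (2×1.60×10^-19)(0.165)(0.0475) / (5.44×10^5) = 4.61×10^-27 kg.
In atomic mass units: m = 4.61×10^-27 / 1.66×10^-27 = 2.78 u.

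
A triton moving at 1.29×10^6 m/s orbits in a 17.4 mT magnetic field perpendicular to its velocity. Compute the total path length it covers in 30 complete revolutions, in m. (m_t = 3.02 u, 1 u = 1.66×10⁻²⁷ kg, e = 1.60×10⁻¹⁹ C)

L ≈ 438 m

r = mv/(qB) = 2.32 m, so one revolution covers 2πr = 14.6 m.
In 30 revolutions: L = 30·2πr = 438 m.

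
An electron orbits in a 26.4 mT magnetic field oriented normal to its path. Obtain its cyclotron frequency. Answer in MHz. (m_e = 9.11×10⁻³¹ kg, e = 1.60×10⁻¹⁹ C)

f ≈ 738 MHz

f = qB/(2πm) = (1×1.60×10^-19)(0.0264) / [2π(9.11×10^-31)] = 7.38×10^8 Hz.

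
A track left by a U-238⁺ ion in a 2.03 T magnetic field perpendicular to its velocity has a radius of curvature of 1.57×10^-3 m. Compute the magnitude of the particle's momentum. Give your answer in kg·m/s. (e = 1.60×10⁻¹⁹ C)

p ≈ 5.10×10^-22 kg·m/s

Since qvB = mv²/r, the momentum p = mv = qBr.
p = (1×1.60×10^-19)(2.03)(1.57×10^-3) = 5.10×10^-22 kg·m/s.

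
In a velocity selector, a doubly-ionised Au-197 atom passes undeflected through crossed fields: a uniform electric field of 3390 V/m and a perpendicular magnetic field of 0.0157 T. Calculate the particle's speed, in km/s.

For zero net force, qE = qvB, so v = E/B.
v = (3390) / (0.0157) = 2.16×10^5 m/s.

v ≈ 216 km/s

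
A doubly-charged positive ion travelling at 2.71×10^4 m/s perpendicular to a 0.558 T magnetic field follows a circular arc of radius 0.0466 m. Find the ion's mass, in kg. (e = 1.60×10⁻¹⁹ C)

qvB = mv²/r ⇒ m = qBr/v.
m = (2×1.60×10^-19)(0.558)(0.0466) / (2.71×10^4) = 3.07×10^-25 kg.

m ≈ 3.07×10^-25 kg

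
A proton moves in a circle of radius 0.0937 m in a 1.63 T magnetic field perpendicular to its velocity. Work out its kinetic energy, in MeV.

K ≈ 1.12 MeV

v = qBr/m = (1×1.60×10^-19)(1.63)(0.0937) / (1.67×10^-27) = 1.46×10^7 m/s.
K = ½mv² = 0.5·(1.67×10^-27)·(1.46×10^7)² = 1.79×10^-13 J = 1.12 MeV.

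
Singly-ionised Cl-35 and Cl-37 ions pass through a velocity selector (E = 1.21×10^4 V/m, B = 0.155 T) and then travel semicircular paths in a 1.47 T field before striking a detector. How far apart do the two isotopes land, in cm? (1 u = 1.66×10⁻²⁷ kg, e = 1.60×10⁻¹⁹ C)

Δd ≈ 0.220 cm

Both emerge at v = E/B₁ = 7.81×10^4 m/s.
r = mv/(qB₂), so r₁ = 0.01928 m and r₂ = 0.02039 m, giving Δr = 1.10×10^-3 m.
After a semicircle each ion lands a diameter 2r from the entry slit, so the separation is 2Δr = 2.20×10^-3 m.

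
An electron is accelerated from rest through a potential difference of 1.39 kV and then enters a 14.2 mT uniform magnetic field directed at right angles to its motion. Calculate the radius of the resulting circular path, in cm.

The kinetic energy gained is K = qV = (1×1.60×10^-19)(1390) = 2.22×10^-16 J.
v = √(2K/m) = 2.21×10^7 m/s.
r = mv/(qB) = (9.11×10^-31)(2.21×10^7) / [(1×1.60×10^-19)(0.0142)] = 8.86×10^-3 m.

r ≈ 0.886 cm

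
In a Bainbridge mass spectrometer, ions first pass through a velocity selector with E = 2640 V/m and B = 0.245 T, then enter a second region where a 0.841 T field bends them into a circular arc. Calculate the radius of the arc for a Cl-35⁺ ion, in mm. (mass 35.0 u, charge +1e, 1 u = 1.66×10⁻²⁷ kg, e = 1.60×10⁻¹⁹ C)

r ≈ 4.65 mm

The selector passes v = E/B = 2640/0.245 = 1.08×10^4 m/s.
In the deflection region, r = mv/(qB₂) = (5.81×10^-26)(1.08×10^4) / [(1×1.60×10^-19)(0.841)] = 4.65×10^-3 m.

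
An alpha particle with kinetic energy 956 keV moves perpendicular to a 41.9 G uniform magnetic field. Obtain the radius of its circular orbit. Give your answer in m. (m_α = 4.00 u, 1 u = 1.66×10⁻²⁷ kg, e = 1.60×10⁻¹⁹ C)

Convert the energy: K = 956 keV = 1.53×10^-13 J.
v = √(2K/m) = √(2·1.53×10^-13/6.64×10^-27) = 6.79×10^6 m/s.
r = mv/(qB) = (6.64×10^-27)(6.79×10^6) / [(2×1.60×10^-19)(4.19×10^-3)] = 33.6 m.

r ≈ 33.6 m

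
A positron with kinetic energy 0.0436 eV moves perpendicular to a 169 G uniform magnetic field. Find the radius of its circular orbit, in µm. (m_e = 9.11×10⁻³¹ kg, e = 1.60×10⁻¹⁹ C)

r ≈ 41.7 µm

Convert the energy: K = 0.0436 eV = 6.98×10^-21 J.
v = √(2K/m) = √(2·6.98×10^-21/9.11×10^-31) = 1.24×10^5 m/s.
r = mv/(qB) = (9.11×10^-31)(1.24×10^5) / [(1×1.60×10^-19)(0.0169)] = 4.17×10^-5 m.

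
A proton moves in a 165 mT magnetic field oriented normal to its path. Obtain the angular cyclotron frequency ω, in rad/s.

ω = qB/m = (1×1.60×10^-19)(0.165) / (1.67×10^-27) = 1.58×10^7 rad/s.

ω ≈ 1.58×10^7 rad/s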